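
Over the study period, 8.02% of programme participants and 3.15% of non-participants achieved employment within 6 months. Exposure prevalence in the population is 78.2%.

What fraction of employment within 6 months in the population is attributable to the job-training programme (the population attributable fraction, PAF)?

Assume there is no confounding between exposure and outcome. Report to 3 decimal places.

p₁ = 0.0802, p₀ = 0.0315.
Overall risk P(Y=1) = π·p₁ + (1−π)·p₀ = 0.782×0.0802 + 0.218×0.0315 = 0.069583.
Under exogeneity, PAF = [P(Y=1) − p₀] / P(Y=1).
PAF = (0.069583 − 0.0315) / 0.069583 ≈ 0.5473

PAF ≈ 0.547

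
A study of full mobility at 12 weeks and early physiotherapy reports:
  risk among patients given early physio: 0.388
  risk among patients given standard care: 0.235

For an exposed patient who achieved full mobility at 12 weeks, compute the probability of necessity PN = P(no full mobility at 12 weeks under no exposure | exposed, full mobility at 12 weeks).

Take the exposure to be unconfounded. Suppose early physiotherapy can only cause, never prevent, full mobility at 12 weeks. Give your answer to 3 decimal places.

Let p₁ = 0.388, p₀ = 0.235.
Under exogeneity and monotonicity, PN = (p₁ − p₀) / p₁.
PN = (0.388 − 0.235) / 0.388 = 0.153 / 0.388 ≈ 0.3943

PN ≈ 0.394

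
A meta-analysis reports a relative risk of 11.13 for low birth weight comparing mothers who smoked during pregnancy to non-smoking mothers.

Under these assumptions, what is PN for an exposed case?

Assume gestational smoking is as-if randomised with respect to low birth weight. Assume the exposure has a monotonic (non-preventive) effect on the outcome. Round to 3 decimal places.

PN ≈ 0.910

Under exogeneity and monotonicity, PN = (RR − 1) / RR = 1 − 1/RR.
PN = (11.13 − 1) / 11.13 = 10.13 / 11.13 ≈ 0.9102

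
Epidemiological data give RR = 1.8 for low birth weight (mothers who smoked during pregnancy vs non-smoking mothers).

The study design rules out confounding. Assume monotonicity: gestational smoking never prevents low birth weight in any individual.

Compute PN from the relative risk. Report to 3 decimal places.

PN ≈ 0.444

Under exogeneity and monotonicity, PN = (RR − 1) / RR = 1 − 1/RR.
PN = (1.8 − 1) / 1.8 = 0.8 / 1.8 ≈ 0.4444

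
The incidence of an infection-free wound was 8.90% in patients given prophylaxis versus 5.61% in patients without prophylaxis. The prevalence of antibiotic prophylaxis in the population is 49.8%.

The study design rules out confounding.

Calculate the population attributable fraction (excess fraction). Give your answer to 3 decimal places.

PAF ≈ 0.226

p₁ = 0.089, p₀ = 0.0561.
Overall risk P(Y=1) = π·p₁ + (1−π)·p₀ = 0.498×0.089 + 0.502×0.0561 = 0.072484.
Under exogeneity, PAF = [P(Y=1) − p₀] / P(Y=1).
PAF = (0.072484 − 0.0561) / 0.072484 ≈ 0.2260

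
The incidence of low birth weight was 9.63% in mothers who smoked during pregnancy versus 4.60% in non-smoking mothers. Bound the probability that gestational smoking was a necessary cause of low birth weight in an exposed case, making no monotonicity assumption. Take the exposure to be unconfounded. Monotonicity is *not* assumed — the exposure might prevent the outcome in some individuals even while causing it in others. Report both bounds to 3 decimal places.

p₁ = 0.0963, p₀ = 0.046.
Under exogeneity alone the bounds on PN are max{0,(p₁−p₀)/p₁} ≤ PN ≤ min{1,(1−p₀)/p₁}.
  lower = (p₁ − p₀)/p₁ = 0.0503 / 0.0963 ≈ 0.5223
  upper = min{1, (1 − p₀)/p₁} = 0.954 / 0.0963 ≈ 9.9065 → capped at 1

0.522 ≤ PN ≤ 1.000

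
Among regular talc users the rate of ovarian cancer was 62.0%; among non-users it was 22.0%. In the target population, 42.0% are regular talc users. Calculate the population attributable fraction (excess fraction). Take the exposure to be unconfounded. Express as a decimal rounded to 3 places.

PAF ≈ 0.433

p₁ = 0.62, p₀ = 0.22.
Overall risk P(Y=1) = π·p₁ + (1−π)·p₀ = 0.42×0.62 + 0.58×0.22 = 0.388.
Under exogeneity, PAF = [P(Y=1) − p₀] / P(Y=1).
PAF = (0.388 − 0.22) / 0.388 ≈ 0.4330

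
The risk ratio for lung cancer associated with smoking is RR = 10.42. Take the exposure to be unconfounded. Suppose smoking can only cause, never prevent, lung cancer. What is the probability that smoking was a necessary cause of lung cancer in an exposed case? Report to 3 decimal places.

PN ≈ 0.904

Under exogeneity and monotonicity, PN = (RR − 1) / RR = 1 − 1/RR.
PN = (10.42 − 1) / 10.42 = 9.42 / 10.42 ≈ 0.9040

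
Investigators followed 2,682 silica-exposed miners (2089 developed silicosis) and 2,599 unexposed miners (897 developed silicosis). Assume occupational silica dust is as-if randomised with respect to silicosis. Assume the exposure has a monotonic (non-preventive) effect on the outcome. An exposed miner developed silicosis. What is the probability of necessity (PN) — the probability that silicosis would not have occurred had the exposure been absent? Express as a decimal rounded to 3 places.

PN ≈ 0.557

p₁ = P(outcome | exposed) = 2089/2682 = 0.7789
p₀ = P(outcome | unexposed) = 897/2599 = 0.34513
Under exogeneity and monotonicity, PN = (p₁ − p₀) / p₁.
PN = (0.7789 − 0.34513) / 0.7789 = 0.43376 / 0.7789 ≈ 0.5569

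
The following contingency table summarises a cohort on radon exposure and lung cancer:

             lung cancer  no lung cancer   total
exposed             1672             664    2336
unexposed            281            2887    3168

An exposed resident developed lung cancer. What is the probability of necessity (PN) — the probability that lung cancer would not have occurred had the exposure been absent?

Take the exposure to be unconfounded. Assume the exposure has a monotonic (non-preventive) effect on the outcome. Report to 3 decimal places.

PN ≈ 0.876

p₁ = P(outcome | exposed) = 1672/2336 = 0.71575
p₀ = P(outcome | unexposed) = 281/3168 = 0.088699
Under exogeneity and monotonicity, PN = (p₁ − p₀)/p₁.
PN = (0.71575 − 0.088699) / 0.71575 ≈ 0.8761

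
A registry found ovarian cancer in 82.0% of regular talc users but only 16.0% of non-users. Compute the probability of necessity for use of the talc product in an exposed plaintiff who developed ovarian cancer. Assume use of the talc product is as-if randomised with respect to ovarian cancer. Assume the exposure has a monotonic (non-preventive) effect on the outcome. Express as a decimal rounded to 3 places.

p₁ = 0.82, p₀ = 0.16.
Under exogeneity and monotonicity, PN = (p₁ − p₀) / p₁.
PN = (0.82 − 0.16) / 0.82 = 0.66 / 0.82 ≈ 0.8049

PN ≈ 0.805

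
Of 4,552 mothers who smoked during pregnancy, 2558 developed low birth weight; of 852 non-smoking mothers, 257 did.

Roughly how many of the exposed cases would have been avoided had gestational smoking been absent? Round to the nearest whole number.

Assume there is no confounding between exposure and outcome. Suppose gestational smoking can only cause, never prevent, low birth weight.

about 1185 cases

p₁ = P(outcome | exposed) = 2558/4552 = 0.56195
p₀ = P(outcome | unexposed) = 257/852 = 0.30164
PN = (p₁ − p₀)/p₁ = (0.56195 − 0.30164) / 0.56195 ≈ 0.46322.
Attributable cases ≈ PN × (exposed cases) = 0.46322 × 2558 ≈ 1184.92.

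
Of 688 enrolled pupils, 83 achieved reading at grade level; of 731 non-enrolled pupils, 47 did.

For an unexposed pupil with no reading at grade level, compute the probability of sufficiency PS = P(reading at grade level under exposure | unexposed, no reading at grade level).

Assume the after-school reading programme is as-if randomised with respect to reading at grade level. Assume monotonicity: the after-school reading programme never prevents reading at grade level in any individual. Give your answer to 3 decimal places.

PS ≈ 0.060

p₁ = P(outcome | exposed) = 83/688 = 0.12064
p₀ = P(outcome | unexposed) = 47/731 = 0.064295
Under exogeneity and monotonicity, PS = (p₁ − p₀) / (1 − p₀).
PS = (0.12064 − 0.064295) / (1 − 0.064295) = 0.056344 / 0.9357 ≈ 0.0602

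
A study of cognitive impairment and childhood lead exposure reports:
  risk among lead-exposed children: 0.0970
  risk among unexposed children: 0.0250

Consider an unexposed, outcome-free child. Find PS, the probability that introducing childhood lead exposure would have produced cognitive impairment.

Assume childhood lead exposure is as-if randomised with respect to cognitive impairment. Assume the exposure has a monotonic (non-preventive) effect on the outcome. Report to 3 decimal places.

PS ≈ 0.074

Let p₁ = 0.097, p₀ = 0.025.
Under exogeneity and monotonicity, PS = (p₁ − p₀) / (1 − p₀).
PS = (0.097 − 0.025) / (1 − 0.025) = 0.072 / 0.975 ≈ 0.0738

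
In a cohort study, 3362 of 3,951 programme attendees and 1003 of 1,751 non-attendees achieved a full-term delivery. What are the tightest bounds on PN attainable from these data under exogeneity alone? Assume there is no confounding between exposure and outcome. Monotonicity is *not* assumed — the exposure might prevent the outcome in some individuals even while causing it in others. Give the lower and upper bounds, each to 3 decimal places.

p₁ = P(outcome | exposed) = 3362/3951 = 0.85092
p₀ = P(outcome | unexposed) = 1003/1751 = 0.57282
Under exogeneity alone the bounds on PN are max{0,(p₁−p₀)/p₁} ≤ PN ≤ min{1,(1−p₀)/p₁}.
  lower = (p₁ − p₀)/p₁ = 0.27811 / 0.85092 ≈ 0.3268
  upper = min{1, (1 − p₀)/p₁} = 0.42718 / 0.85092 ≈ 0.5020

0.327 ≤ PN ≤ 0.502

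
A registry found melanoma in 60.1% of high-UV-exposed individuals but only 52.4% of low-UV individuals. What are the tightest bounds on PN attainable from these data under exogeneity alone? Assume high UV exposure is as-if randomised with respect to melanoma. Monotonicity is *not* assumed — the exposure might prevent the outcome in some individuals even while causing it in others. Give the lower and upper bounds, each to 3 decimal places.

0.128 ≤ PN ≤ 0.792

p₁ = 0.601, p₀ = 0.524.
Under exogeneity alone the bounds on PN are max{0,(p₁−p₀)/p₁} ≤ PN ≤ min{1,(1−p₀)/p₁}.
  lower = (p₁ − p₀)/p₁ = 0.077 / 0.601 ≈ 0.1281
  upper = min{1, (1 − p₀)/p₁} = 0.476 / 0.601 ≈ 0.7920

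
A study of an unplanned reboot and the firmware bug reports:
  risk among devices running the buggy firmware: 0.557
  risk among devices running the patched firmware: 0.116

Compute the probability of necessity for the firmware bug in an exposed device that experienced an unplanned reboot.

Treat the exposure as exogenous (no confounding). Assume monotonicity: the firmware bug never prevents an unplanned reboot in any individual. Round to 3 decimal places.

PN ≈ 0.792

Let p₁ = 0.557, p₀ = 0.116.
Under exogeneity and monotonicity, PN = (p₁ − p₀) / p₁.
PN = (0.557 − 0.116) / 0.557 = 0.441 / 0.557 ≈ 0.7917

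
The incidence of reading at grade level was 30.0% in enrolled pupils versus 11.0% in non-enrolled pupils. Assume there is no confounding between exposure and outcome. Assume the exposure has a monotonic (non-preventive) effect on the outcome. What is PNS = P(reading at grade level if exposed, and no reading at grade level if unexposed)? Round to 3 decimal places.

p₁ = 0.3, p₀ = 0.11.
Under exogeneity and monotonicity, PNS = p₁ − p₀.
PNS = 0.3 − 0.11 = 0.19

PNS ≈ 0.190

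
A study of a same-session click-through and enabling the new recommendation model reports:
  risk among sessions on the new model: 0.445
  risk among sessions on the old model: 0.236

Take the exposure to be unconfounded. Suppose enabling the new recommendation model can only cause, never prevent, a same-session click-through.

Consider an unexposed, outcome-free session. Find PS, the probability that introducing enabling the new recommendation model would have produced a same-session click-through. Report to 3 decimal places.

Let p₁ = 0.445, p₀ = 0.236.
Under exogeneity and monotonicity, PS = (p₁ − p₀) / (1 − p₀).
PS = (0.445 − 0.236) / (1 − 0.236) = 0.209 / 0.764 ≈ 0.2736

PS ≈ 0.274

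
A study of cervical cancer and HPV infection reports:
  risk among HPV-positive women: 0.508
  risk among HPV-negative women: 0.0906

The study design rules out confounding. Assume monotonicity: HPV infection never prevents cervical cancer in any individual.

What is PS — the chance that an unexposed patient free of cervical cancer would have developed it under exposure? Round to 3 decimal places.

Let p₁ = 0.508, p₀ = 0.0906.
Under exogeneity and monotonicity, PS = (p₁ − p₀) / (1 − p₀).
PS = (0.508 − 0.0906) / (1 − 0.0906) = 0.4174 / 0.9094 ≈ 0.4590

PS ≈ 0.459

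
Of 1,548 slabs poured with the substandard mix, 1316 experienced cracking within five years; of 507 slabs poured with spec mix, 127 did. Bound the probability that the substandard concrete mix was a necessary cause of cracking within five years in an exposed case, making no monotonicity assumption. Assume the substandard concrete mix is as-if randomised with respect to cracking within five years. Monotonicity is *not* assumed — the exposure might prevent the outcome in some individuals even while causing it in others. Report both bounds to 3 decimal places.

p₁ = P(outcome | exposed) = 1316/1548 = 0.85013
p₀ = P(outcome | unexposed) = 127/507 = 0.25049
Under exogeneity alone the bounds on PN are max{0,(p₁−p₀)/p₁} ≤ PN ≤ min{1,(1−p₀)/p₁}.
  lower = (p₁ − p₀)/p₁ = 0.59964 / 0.85013 ≈ 0.7053
  upper = min{1, (1 − p₀)/p₁} = 0.74951 / 0.85013 ≈ 0.8816

0.705 ≤ PN ≤ 0.882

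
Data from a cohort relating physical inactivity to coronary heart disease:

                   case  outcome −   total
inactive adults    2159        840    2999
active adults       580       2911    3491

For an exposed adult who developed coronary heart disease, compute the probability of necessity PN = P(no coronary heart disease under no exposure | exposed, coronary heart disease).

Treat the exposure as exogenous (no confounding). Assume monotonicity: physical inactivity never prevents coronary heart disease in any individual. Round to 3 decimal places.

p₁ = P(outcome | exposed) = 2159/2999 = 0.71991
p₀ = P(outcome | unexposed) = 580/3491 = 0.16614
Under exogeneity and monotonicity, PN = (p₁ − p₀) / p₁.
PN = (0.71991 − 0.16614) / 0.71991 = 0.55377 / 0.71991 ≈ 0.7692

PN ≈ 0.769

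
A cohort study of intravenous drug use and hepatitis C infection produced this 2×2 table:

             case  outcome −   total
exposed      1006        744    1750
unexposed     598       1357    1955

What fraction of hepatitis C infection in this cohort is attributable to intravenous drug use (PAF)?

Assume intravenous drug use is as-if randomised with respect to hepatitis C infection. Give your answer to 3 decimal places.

p₁ = P(outcome | exposed) = 1006/1750 = 0.57486
p₀ = P(outcome | unexposed) = 598/1955 = 0.30588
Exposure prevalence π = 1750/3705 = 0.47233; overall risk P(Y=1) = 0.43293.
Under exogeneity, PAF = [P(Y=1) − p₀]/P(Y=1).
PAF = (0.43293 − 0.30588) / 0.43293 ≈ 0.2935

PAF ≈ 0.293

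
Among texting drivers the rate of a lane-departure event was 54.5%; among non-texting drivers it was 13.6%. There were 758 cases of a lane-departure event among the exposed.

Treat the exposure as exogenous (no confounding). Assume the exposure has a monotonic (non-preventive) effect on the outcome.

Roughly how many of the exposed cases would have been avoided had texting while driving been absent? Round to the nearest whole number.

about 569 cases

p₁ = 0.545, p₀ = 0.136.
PN = (p₁ − p₀)/p₁ = (0.545 − 0.136) / 0.545 ≈ 0.75046.
Attributable cases ≈ PN × (exposed cases) = 0.75046 × 758 ≈ 568.85.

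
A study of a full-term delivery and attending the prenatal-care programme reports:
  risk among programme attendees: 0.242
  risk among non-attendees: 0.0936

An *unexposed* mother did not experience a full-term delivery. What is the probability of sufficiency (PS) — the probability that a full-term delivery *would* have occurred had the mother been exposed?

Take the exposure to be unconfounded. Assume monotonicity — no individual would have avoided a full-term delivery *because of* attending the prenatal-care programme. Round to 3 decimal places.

Let p₁ = 0.242, p₀ = 0.0936.
Under exogeneity and monotonicity, PS = (p₁ − p₀) / (1 − p₀).
PS = (0.242 − 0.0936) / (1 − 0.0936) = 0.1484 / 0.9064 ≈ 0.1637

PS ≈ 0.164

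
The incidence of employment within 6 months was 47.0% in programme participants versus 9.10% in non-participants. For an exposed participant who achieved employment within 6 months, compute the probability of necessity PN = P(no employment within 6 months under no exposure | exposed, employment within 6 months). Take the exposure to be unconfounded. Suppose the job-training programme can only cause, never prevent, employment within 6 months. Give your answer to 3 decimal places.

PN ≈ 0.806

p₁ = 0.47, p₀ = 0.091.
Under exogeneity and monotonicity, PN = (p₁ − p₀) / p₁.
PN = (0.47 − 0.091) / 0.47 = 0.379 / 0.47 ≈ 0.8064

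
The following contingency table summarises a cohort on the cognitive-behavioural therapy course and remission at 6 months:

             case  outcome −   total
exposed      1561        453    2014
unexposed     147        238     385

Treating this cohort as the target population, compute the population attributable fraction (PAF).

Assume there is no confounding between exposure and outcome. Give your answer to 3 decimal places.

PAF ≈ 0.464

p₁ = P(outcome | exposed) = 1561/2014 = 0.77507
p₀ = P(outcome | unexposed) = 147/385 = 0.38182
Exposure prevalence π = 2014/2399 = 0.83952; overall risk P(Y=1) = 0.71196.
Under exogeneity, PAF = [P(Y=1) − p₀]/P(Y=1).
PAF = (0.71196 − 0.38182) / 0.71196 ≈ 0.4637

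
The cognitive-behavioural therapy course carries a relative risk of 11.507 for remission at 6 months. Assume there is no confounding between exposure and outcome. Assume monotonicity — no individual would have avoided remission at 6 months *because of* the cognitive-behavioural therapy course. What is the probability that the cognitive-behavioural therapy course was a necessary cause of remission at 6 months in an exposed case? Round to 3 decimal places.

Under exogeneity and monotonicity, PN = (RR − 1) / RR = 1 − 1/RR.
PN = (11.507 − 1) / 11.507 = 10.51 / 11.507 ≈ 0.9131

PN ≈ 0.913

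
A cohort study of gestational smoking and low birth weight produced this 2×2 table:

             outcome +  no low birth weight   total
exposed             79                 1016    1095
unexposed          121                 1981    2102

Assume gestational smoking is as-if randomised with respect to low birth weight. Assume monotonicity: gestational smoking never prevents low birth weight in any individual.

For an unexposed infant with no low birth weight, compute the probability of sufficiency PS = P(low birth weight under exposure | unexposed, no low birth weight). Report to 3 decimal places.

PS ≈ 0.015

p₁ = P(outcome | exposed) = 79/1095 = 0.072146
p₀ = P(outcome | unexposed) = 121/2102 = 0.057564
Under exogeneity and monotonicity, PS = (p₁ − p₀)/(1 − p₀).
PS = (0.072146 − 0.057564) / 0.94244 ≈ 0.0155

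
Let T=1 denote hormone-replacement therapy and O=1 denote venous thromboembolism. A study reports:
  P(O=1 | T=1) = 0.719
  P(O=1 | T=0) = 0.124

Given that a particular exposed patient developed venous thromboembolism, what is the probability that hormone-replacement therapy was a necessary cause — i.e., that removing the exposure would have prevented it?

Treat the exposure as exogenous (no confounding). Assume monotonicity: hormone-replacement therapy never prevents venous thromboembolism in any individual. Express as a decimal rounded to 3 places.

Let p₁ = 0.719, p₀ = 0.124.
Under exogeneity and monotonicity, PN = (p₁ − p₀) / p₁.
PN = (0.719 − 0.124) / 0.719 = 0.595 / 0.719 ≈ 0.8275

PN ≈ 0.828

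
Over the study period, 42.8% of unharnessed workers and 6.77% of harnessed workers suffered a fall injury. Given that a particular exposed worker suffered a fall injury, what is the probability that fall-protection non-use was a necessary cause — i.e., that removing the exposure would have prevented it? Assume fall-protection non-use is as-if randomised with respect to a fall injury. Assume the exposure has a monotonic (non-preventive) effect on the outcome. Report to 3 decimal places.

p₁ = 0.428, p₀ = 0.0677.
Under exogeneity and monotonicity, PN = (p₁ − p₀) / p₁.
PN = (0.428 − 0.0677) / 0.428 = 0.3603 / 0.428 ≈ 0.8418

PN ≈ 0.842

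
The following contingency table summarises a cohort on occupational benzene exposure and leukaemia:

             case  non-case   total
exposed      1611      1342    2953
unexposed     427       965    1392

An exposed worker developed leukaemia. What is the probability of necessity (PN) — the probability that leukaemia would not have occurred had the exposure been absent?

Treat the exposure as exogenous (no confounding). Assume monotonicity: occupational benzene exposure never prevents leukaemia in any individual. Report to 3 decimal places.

p₁ = P(outcome | exposed) = 1611/2953 = 0.54555
p₀ = P(outcome | unexposed) = 427/1392 = 0.30675
Under exogeneity and monotonicity, PN = (p₁ − p₀) / p₁.
PN = (0.54555 − 0.30675) / 0.54555 = 0.23879 / 0.54555 ≈ 0.4377

PN ≈ 0.438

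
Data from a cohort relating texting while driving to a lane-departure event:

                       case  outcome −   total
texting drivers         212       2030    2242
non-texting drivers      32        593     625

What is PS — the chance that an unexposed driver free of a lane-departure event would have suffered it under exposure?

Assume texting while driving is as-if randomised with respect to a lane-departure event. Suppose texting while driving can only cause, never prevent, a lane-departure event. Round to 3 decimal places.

p₁ = P(outcome | exposed) = 212/2242 = 0.094558
p₀ = P(outcome | unexposed) = 32/625 = 0.0512
Under exogeneity and monotonicity, PS = (p₁ − p₀)/(1 − p₀).
PS = (0.094558 − 0.0512) / 0.9488 ≈ 0.0457

PS ≈ 0.046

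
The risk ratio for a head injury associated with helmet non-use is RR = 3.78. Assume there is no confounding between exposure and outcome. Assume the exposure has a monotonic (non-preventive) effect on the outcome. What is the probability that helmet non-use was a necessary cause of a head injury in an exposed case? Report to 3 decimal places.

PN ≈ 0.735

Under exogeneity and monotonicity, PN = (RR − 1) / RR = 1 − 1/RR.
PN = (3.78 − 1) / 3.78 = 2.78 / 3.78 ≈ 0.7354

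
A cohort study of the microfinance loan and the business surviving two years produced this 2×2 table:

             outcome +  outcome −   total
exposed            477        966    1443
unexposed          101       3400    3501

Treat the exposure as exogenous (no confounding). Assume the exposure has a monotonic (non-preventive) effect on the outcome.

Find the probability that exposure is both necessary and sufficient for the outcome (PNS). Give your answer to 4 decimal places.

PNS ≈ 0.3017

p₁ = P(outcome | exposed) = 477/1443 = 0.33056
p₀ = P(outcome | unexposed) = 101/3501 = 0.028849
Under exogeneity and monotonicity, PNS = p₁ − p₀.
PNS = 0.33056 − 0.028849 = 0.30171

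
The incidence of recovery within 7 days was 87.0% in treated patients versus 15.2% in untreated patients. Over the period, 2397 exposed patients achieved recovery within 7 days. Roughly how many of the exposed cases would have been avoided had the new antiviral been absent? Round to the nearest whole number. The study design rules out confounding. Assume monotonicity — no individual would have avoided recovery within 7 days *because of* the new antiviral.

about 1978 cases

p₁ = 0.87, p₀ = 0.152.
PN = (p₁ − p₀)/p₁ = (0.87 − 0.152) / 0.87 ≈ 0.82529.
Attributable cases ≈ PN × (exposed cases) = 0.82529 × 2397 ≈ 1978.21.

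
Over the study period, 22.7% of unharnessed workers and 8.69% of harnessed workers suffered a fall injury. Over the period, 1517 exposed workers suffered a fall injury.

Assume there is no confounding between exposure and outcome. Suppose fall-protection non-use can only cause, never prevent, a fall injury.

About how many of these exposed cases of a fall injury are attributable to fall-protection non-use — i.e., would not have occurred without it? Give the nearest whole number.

p₁ = 0.227, p₀ = 0.0869.
PN = (p₁ − p₀)/p₁ = (0.227 − 0.0869) / 0.227 ≈ 0.61718.
Attributable cases ≈ PN × (exposed cases) = 0.61718 × 1517 ≈ 936.26.

about 936 cases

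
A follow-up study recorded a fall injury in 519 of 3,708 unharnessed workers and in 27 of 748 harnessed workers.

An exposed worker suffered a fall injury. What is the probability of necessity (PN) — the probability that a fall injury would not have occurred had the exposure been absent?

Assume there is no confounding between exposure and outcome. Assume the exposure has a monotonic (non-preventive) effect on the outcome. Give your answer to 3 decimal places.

PN ≈ 0.742

p₁ = P(outcome | exposed) = 519/3708 = 0.13997
p₀ = P(outcome | unexposed) = 27/748 = 0.036096
Under exogeneity and monotonicity, PN = (p₁ − p₀) / p₁.
PN = (0.13997 − 0.036096) / 0.13997 = 0.10387 / 0.13997 ≈ 0.7421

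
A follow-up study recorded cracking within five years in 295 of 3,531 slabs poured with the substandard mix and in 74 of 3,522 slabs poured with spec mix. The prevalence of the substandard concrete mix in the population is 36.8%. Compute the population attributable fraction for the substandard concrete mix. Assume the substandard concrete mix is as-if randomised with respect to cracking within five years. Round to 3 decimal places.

p₁ = P(outcome | exposed) = 295/3531 = 0.083546
p₀ = P(outcome | unexposed) = 74/3522 = 0.021011
Overall risk P(Y=1) = π·p₁ + (1−π)·p₀ = 0.368×0.083546 + 0.632×0.021011 = 0.044024.
Under exogeneity, PAF = [P(Y=1) − p₀] / P(Y=1).
PAF = (0.044024 − 0.021011) / 0.044024 ≈ 0.5227

PAF ≈ 0.523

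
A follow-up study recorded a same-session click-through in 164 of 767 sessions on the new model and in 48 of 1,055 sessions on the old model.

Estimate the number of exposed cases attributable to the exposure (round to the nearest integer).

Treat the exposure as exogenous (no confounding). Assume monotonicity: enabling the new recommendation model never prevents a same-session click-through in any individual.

about 129 cases

p₁ = P(outcome | exposed) = 164/767 = 0.21382
p₀ = P(outcome | unexposed) = 48/1055 = 0.045498
PN = (p₁ − p₀)/p₁ = (0.21382 − 0.045498) / 0.21382 ≈ 0.78722.
Attributable cases ≈ PN × (exposed cases) = 0.78722 × 164 ≈ 129.10.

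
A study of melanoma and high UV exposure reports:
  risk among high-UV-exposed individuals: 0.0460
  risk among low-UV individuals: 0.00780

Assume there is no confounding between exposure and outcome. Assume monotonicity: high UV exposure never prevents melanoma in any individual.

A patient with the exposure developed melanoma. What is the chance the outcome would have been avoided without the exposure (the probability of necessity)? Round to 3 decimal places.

PN ≈ 0.830

Let p₁ = 0.046, p₀ = 0.0078.
Under exogeneity and monotonicity, PN = (p₁ − p₀) / p₁.
PN = (0.046 − 0.0078) / 0.046 = 0.0382 / 0.046 ≈ 0.8304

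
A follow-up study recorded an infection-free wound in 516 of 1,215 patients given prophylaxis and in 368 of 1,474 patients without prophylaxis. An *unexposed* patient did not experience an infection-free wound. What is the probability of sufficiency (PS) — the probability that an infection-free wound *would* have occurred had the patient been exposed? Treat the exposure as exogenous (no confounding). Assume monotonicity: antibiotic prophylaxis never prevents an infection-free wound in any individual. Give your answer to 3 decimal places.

PS ≈ 0.233

p₁ = P(outcome | exposed) = 516/1215 = 0.42469
p₀ = P(outcome | unexposed) = 368/1474 = 0.24966
Under exogeneity and monotonicity, PS = (p₁ − p₀) / (1 − p₀).
PS = (0.42469 − 0.24966) / (1 − 0.24966) = 0.17503 / 0.75034 ≈ 0.2333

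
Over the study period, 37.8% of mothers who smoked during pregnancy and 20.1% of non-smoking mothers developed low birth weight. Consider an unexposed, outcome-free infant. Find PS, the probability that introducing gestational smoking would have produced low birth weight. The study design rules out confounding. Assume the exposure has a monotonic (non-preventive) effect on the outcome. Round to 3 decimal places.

p₁ = 0.378, p₀ = 0.201.
Under exogeneity and monotonicity, PS = (p₁ − p₀) / (1 − p₀).
PS = (0.378 − 0.201) / (1 − 0.201) = 0.177 / 0.799 ≈ 0.2215

PS ≈ 0.222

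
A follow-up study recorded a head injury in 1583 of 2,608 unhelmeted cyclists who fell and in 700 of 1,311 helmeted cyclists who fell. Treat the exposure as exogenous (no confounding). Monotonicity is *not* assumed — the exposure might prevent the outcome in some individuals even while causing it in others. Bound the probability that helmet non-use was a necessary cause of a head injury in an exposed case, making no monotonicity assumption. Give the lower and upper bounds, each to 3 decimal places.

p₁ = P(outcome | exposed) = 1583/2608 = 0.60698
p₀ = P(outcome | unexposed) = 700/1311 = 0.53394
Under exogeneity alone the bounds on PN are max{0,(p₁−p₀)/p₁} ≤ PN ≤ min{1,(1−p₀)/p₁}.
  lower = (p₁ − p₀)/p₁ = 0.073035 / 0.60698 ≈ 0.1203
  upper = min{1, (1 − p₀)/p₁} = 0.46606 / 0.60698 ≈ 0.7678

0.120 ≤ PN ≤ 0.768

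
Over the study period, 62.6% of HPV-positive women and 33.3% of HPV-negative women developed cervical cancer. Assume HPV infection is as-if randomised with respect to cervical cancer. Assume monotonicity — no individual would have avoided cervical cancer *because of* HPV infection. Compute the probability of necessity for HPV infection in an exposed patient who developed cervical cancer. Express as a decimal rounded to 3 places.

p₁ = 0.626, p₀ = 0.333.
Under exogeneity and monotonicity, PN = (p₁ − p₀) / p₁.
PN = (0.626 − 0.333) / 0.626 = 0.293 / 0.626 ≈ 0.4681

PN ≈ 0.468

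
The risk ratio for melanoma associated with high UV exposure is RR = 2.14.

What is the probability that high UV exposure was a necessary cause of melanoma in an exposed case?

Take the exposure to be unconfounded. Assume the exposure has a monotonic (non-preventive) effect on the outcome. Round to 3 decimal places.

Under exogeneity and monotonicity, PN = (RR − 1) / RR = 1 − 1/RR.
PN = (2.14 − 1) / 2.14 = 1.14 / 2.14 ≈ 0.5327

PN ≈ 0.533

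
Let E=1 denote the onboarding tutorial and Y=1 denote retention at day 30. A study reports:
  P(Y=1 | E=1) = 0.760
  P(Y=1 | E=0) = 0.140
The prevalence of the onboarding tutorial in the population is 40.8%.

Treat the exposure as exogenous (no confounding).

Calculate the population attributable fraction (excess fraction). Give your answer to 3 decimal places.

Let p₁ = 0.76, p₀ = 0.14.
Overall risk P(Y=1) = π·p₁ + (1−π)·p₀ = 0.408×0.76 + 0.592×0.14 = 0.39296.
Under exogeneity, PAF = [P(Y=1) − p₀] / P(Y=1).
PAF = (0.39296 − 0.14) / 0.39296 ≈ 0.6437

PAF ≈ 0.644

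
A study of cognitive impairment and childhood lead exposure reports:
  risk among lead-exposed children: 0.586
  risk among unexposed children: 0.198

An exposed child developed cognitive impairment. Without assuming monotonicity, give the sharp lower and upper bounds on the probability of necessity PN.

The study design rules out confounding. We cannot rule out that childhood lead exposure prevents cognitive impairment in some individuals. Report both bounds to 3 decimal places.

Let p₁ = 0.586, p₀ = 0.198.
Under exogeneity alone the bounds on PN are max{0,(p₁−p₀)/p₁} ≤ PN ≤ min{1,(1−p₀)/p₁}.
  lower = (p₁ − p₀)/p₁ = 0.388 / 0.586 ≈ 0.6621
  upper = min{1, (1 − p₀)/p₁} = 0.802 / 0.586 ≈ 1.3686 → capped at 1

0.662 ≤ PN ≤ 1.000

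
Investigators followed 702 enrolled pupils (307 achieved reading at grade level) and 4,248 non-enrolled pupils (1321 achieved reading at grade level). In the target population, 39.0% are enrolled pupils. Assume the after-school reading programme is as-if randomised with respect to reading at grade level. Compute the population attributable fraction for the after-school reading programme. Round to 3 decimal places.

p₁ = P(outcome | exposed) = 307/702 = 0.43732
p₀ = P(outcome | unexposed) = 1321/4248 = 0.31097
Overall risk P(Y=1) = π·p₁ + (1−π)·p₀ = 0.39×0.43732 + 0.61×0.31097 = 0.36025.
Under exogeneity, PAF = [P(Y=1) − p₀] / P(Y=1).
PAF = (0.36025 − 0.31097) / 0.36025 ≈ 0.1368

PAF ≈ 0.137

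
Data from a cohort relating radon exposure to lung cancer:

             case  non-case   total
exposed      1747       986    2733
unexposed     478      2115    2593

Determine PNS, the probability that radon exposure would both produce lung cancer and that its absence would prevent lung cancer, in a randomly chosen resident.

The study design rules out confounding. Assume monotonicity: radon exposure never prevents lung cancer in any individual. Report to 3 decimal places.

p₁ = P(outcome | exposed) = 1747/2733 = 0.63922
p₀ = P(outcome | unexposed) = 478/2593 = 0.18434
Under exogeneity and monotonicity, PNS = p₁ − p₀.
PNS = 0.63922 − 0.18434 = 0.45488

PNS ≈ 0.455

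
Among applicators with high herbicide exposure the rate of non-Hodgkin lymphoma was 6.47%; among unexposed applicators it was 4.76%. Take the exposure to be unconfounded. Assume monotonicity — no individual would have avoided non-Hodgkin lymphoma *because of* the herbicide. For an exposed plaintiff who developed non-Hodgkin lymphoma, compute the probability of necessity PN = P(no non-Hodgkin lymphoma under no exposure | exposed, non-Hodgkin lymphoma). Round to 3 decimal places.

PN ≈ 0.264

p₁ = 0.0647, p₀ = 0.0476.
Under exogeneity and monotonicity, PN = (p₁ − p₀) / p₁.
PN = (0.0647 − 0.0476) / 0.0647 = 0.0171 / 0.0647 ≈ 0.2643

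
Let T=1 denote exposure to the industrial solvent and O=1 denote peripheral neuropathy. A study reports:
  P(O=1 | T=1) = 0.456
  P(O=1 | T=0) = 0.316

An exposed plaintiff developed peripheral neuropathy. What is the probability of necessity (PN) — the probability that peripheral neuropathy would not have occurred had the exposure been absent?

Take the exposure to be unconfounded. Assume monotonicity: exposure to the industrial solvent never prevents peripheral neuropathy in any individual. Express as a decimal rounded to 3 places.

Let p₁ = 0.456, p₀ = 0.316.
Under exogeneity and monotonicity, PN = (p₁ − p₀) / p₁.
PN = (0.456 − 0.316) / 0.456 = 0.14 / 0.456 ≈ 0.3070

PN ≈ 0.307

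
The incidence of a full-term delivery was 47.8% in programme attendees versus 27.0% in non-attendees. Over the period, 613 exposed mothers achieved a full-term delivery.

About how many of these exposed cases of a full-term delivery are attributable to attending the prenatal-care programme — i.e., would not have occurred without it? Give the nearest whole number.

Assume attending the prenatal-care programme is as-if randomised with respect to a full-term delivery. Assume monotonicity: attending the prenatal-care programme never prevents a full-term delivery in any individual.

about 267 cases

p₁ = 0.478, p₀ = 0.27.
PN = (p₁ − p₀)/p₁ = (0.478 − 0.27) / 0.478 ≈ 0.43515.
Attributable cases ≈ PN × (exposed cases) = 0.43515 × 613 ≈ 266.74.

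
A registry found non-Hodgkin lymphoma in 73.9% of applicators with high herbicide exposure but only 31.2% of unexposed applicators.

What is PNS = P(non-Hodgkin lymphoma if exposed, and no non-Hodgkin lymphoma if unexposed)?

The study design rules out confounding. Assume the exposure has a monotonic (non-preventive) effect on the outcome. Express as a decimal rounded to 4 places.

PNS ≈ 0.4270

p₁ = 0.739, p₀ = 0.312.
Under exogeneity and monotonicity, PNS = p₁ − p₀.
PNS = 0.739 − 0.312 = 0.427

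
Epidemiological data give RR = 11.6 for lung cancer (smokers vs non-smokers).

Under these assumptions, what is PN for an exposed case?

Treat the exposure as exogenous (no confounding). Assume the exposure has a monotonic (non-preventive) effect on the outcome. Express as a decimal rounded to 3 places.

Under exogeneity and monotonicity, PN = (RR − 1) / RR = 1 − 1/RR.
PN = (11.6 − 1) / 11.6 = 10.6 / 11.6 ≈ 0.9138

PN ≈ 0.914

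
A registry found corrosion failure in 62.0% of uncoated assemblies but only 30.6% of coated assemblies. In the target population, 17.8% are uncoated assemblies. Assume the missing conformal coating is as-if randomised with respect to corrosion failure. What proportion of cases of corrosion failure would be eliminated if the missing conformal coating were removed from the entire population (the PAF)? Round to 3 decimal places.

PAF ≈ 0.154

p₁ = 0.62, p₀ = 0.306.
Overall risk P(Y=1) = π·p₁ + (1−π)·p₀ = 0.178×0.62 + 0.822×0.306 = 0.36189.
Under exogeneity, PAF = [P(Y=1) − p₀] / P(Y=1).
PAF = (0.36189 − 0.306) / 0.36189 ≈ 0.1544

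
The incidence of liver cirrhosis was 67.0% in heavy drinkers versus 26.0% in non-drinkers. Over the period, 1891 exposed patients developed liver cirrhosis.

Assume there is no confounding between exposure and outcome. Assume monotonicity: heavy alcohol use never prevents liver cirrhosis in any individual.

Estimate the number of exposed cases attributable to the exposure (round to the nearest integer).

p₁ = 0.67, p₀ = 0.26.
PN = (p₁ − p₀)/p₁ = (0.67 − 0.26) / 0.67 ≈ 0.61194.
Attributable cases ≈ PN × (exposed cases) = 0.61194 × 1891 ≈ 1157.18.

about 1157 cases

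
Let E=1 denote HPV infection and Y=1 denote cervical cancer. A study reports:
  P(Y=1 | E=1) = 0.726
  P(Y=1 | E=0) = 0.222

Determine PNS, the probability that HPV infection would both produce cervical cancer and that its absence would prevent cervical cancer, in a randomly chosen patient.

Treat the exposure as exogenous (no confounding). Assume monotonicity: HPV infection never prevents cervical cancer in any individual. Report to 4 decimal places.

Let p₁ = 0.726, p₀ = 0.222.
Under exogeneity and monotonicity, PNS = p₁ − p₀.
PNS = 0.726 − 0.222 = 0.504

PNS ≈ 0.5040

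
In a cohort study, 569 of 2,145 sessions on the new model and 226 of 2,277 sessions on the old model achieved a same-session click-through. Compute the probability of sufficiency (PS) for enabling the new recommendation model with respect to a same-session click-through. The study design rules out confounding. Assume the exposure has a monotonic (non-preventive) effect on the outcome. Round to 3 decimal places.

p₁ = P(outcome | exposed) = 569/2145 = 0.26527
p₀ = P(outcome | unexposed) = 226/2277 = 0.099253
Under exogeneity and monotonicity, PS = (p₁ − p₀) / (1 − p₀).
PS = (0.26527 − 0.099253) / (1 − 0.099253) = 0.16601 / 0.90075 ≈ 0.1843

PS ≈ 0.184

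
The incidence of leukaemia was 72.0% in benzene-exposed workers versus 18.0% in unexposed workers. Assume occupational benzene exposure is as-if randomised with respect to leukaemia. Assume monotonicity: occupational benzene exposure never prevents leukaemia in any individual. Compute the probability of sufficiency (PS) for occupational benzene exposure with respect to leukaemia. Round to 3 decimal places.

PS ≈ 0.659

p₁ = 0.72, p₀ = 0.18.
Under exogeneity and monotonicity, PS = (p₁ − p₀) / (1 − p₀).
PS = (0.72 − 0.18) / (1 − 0.18) = 0.54 / 0.82 ≈ 0.6585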